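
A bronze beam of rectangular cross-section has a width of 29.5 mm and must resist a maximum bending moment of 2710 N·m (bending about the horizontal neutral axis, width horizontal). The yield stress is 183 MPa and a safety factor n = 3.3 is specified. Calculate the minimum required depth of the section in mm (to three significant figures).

h = 99.7 mm

σ_allow = 183/3.3 = 55.45 MPa.
For a rectangular section σ = 6M/(bh²), so h² = 6M/(b σ_allow) = 6×2710000/(29.5×55.45) = 9939 mm².
h = 99.70 mm.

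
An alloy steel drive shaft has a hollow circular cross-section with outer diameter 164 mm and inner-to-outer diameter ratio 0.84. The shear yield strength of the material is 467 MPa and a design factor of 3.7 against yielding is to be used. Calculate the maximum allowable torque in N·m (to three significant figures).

τ_allow = 467/3.7 = 126.2 MPa.
For a hollow shaft T_allow = τ_allow·πd_o³(1−k⁴)/16 with 1−k⁴ = 0.5021, so πd_o³(1−k⁴)/16 = 434900 mm³.
T_allow = 126.2×434900 = 5.489×10^7 N·mm = 54890 N·m.

T_allow = 54900 N·m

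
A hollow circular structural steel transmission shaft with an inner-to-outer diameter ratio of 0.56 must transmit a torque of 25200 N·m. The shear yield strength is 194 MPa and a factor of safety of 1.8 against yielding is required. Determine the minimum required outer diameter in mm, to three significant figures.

d_o = 110 mm

τ_allow = 194/1.8 = 107.8 MPa.
For a hollow shaft τ = 16T/[πd_o³(1−k⁴)] with k = 0.56, so 1−k⁴ = 0.9017.
d_o³ = 16T/[π τ_allow (1−k⁴)] = 16×2.5200×10^7/(π×107.8×0.9017) = 1.321×10^6 mm³.
d_o = 109.7 mm.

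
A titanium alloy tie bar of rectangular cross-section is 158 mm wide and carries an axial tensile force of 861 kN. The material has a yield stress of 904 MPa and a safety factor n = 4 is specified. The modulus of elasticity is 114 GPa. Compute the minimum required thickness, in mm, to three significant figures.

σ_allow = 904/4 = 226.0 MPa.
Required area A = F/σ_allow = 861000/226.0 = 3810 mm².
t = A/w = 3810/158 = 24.11 mm.

t = 24.1 mm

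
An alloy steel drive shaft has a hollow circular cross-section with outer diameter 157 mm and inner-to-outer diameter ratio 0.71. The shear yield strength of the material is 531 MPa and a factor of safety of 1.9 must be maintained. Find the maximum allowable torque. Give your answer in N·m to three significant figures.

τ_allow = 531/1.9 = 279.5 MPa.
For a hollow shaft T_allow = τ_allow·πd_o³(1−k⁴)/16 with 1−k⁴ = 0.7459, so πd_o³(1−k⁴)/16 = 566800 mm³.
T_allow = 279.5×566800 = 1.584×10^8 N·mm = 158400 N·m.

T_allow = 1.58×10^5 N·m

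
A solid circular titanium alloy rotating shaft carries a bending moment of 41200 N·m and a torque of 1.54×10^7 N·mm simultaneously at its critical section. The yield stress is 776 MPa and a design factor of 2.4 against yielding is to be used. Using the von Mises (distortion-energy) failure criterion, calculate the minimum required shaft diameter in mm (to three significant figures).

σ_allow = σ_y/n = 776/2.4 = 323.3 MPa.
For a solid shaft σ_b = 32M/(πd³) and τ = 16T/(πd³), so the von Mises stress is σ' = (16/πd³)·√(4M²+3T²).
√(4M²+3T²) = √(4×(4.120×10^7)² + 3×(1.540×10^7)²) = 8.661×10^7 N·mm.
d³ = 16×8.661×10^7/(π×323.3) = 1.364×10^6 mm³.
d = 110.9 mm.

d = 111 mm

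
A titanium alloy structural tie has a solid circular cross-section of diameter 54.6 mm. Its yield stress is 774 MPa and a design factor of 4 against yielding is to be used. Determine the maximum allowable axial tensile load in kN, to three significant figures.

F_allow = 453 kN

σ_allow = 774/4 = 193.5 MPa.
A = πd²/4 = π×54.6²/4 = 2341 mm².
F_allow = σ_allow × A = 193.5×2341 = 453100 N.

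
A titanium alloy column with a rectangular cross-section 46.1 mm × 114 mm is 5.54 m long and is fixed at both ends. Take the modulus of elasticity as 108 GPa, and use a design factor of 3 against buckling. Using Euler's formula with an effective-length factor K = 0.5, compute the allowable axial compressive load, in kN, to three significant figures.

Buckling occurs about the weak axis: I_min = h·b³/12 = 114×46.1³/12 = 930700 mm⁴ (b = 46.1 mm is the smaller dimension).
Effective length L_e = KL = 0.5×5.54 m = 2770 mm.
Euler critical load P_cr = π²EI/L_e² = π²×108000×930700/2770² = 129300 N.
P_allow = P_cr/n = 129300/3 = 43100 N.

P_allow = 43.1 kN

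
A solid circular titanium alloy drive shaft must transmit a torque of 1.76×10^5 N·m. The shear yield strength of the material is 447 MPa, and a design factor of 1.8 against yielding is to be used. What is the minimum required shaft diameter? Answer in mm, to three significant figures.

d = 153 mm

Allowable shear stress τ_allow = 447/1.8 = 248.3 MPa.
For a solid shaft τ = 16T/(πd³), so d³ = 16T/(π τ_allow) = 16×1.7600×10^8/(π×248.3) = 3.610×10^6 mm³.
d = (3.610×10^6)^(1/3) = 153.4 mm.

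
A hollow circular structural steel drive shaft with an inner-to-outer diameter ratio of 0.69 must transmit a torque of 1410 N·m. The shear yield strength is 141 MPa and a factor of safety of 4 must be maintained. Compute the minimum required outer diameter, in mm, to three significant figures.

τ_allow = 141/4 = 35.25 MPa.
For a hollow shaft τ = 16T/[πd_o³(1−k⁴)] with k = 0.69, so 1−k⁴ = 0.7733.
d_o³ = 16T/[π τ_allow (1−k⁴)] = 16×1410000/(π×35.25×0.7733) = 263400 mm³.
d_o = 64.10 mm.

d_o = 64.1 mm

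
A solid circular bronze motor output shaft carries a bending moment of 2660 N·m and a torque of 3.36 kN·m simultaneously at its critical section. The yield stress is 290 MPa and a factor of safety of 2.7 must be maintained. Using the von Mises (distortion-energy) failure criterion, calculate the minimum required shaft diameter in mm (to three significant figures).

d = 72.0 mm

σ_allow = σ_y/n = 290/2.7 = 107.4 MPa.
For a solid shaft σ_b = 32M/(πd³) and τ = 16T/(πd³), so the von Mises stress is σ' = (16/πd³)·√(4M²+3T²).
√(4M²+3T²) = √(4×(2.660×10^6)² + 3×(3.360×10^6)²) = 7.885×10^6 N·mm.
d³ = 16×7.885×10^6/(π×107.4) = 373900 mm³.
d = 72.04 mm.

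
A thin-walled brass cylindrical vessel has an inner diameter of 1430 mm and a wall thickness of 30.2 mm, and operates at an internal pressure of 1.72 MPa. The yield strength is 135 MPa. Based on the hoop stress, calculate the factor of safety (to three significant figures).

σ_h = pD/(2t) = 1.72×1430/(2×30.2) = 40.72 MPa.
n = 135/40.72 = 3.315.

n = 3.32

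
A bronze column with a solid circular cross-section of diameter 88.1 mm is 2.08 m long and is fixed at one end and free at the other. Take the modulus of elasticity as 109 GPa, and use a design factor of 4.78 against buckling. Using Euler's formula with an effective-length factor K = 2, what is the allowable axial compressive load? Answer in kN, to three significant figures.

P_allow = 38.5 kN

I = πd⁴/64 = π×88.1⁴/64 = 2.957×10^6 mm⁴.
Effective length L_e = KL = 2×2.08 m = 4160 mm.
Euler critical load P_cr = π²EI/L_e² = π²×109000×2.957×10^6/4160² = 183800 N.
P_allow = P_cr/n = 183800/4.78 = 38460 N.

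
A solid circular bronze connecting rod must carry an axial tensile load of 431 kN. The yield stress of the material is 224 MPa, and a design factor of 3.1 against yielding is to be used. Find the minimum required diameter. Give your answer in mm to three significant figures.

d = 87.1 mm

Allowable stress σ_allow = 224/3.1 = 72.26 MPa.
Required area A = F/σ_allow = 431000/72.26 = 5965 mm².
A = πd²/4 → d = √(4A/π) = 87.15 mm.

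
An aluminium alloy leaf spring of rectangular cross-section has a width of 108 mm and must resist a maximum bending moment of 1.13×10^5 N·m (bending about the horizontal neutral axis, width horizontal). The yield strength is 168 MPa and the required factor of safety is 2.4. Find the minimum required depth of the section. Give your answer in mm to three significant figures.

σ_allow = 168/2.4 = 70.00 MPa.
For a rectangular section σ = 6M/(bh²), so h² = 6M/(b σ_allow) = 6×1.1300×10^8/(108×70.00) = 89680 mm².
h = 299.5 mm.

h = 299 mm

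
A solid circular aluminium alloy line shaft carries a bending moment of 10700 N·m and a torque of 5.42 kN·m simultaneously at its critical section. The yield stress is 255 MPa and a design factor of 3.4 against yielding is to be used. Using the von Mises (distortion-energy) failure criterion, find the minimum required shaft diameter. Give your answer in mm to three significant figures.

σ_allow = σ_y/n = 255/3.4 = 75.00 MPa.
For a solid shaft σ_b = 32M/(πd³) and τ = 16T/(πd³), so the von Mises stress is σ' = (16/πd³)·√(4M²+3T²).
√(4M²+3T²) = √(4×(1.070×10^7)² + 3×(5.420×10^6)²) = 2.337×10^7 N·mm.
d³ = 16×2.337×10^7/(π×75.00) = 1.587×10^6 mm³.
d = 116.6 mm.

d = 117 mm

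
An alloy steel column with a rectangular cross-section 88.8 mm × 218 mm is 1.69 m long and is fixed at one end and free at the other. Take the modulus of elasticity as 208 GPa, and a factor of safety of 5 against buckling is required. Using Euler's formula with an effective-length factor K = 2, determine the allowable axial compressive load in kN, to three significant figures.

P_allow = 457 kN

Buckling occurs about the weak axis: I_min = h·b³/12 = 218×88.8³/12 = 1.272×10^7 mm⁴ (b = 88.8 mm is the smaller dimension).
Effective length L_e = KL = 2×1.69 m = 3380 mm.
Euler critical load P_cr = π²EI/L_e² = π²×208000×1.272×10^7/3380² = 2.286×10^6 N.
P_allow = P_cr/n = 2.286×10^6/5 = 457200 N.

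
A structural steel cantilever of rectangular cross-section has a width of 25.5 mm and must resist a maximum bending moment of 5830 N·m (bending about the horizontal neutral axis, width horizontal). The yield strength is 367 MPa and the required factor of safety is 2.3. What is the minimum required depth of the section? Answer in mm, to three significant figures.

σ_allow = 367/2.3 = 159.6 MPa.
For a rectangular section σ = 6M/(bh²), so h² = 6M/(b σ_allow) = 6×5830000/(25.5×159.6) = 8597 mm².
h = 92.72 mm.

h = 92.7 mm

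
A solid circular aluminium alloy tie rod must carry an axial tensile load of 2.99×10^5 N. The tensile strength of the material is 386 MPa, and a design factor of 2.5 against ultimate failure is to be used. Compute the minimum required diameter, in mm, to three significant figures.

d = 49.7 mm

Allowable stress σ_allow = 386/2.5 = 154.4 MPa.
Required area A = F/σ_allow = 299000/154.4 = 1937 mm².
A = πd²/4 → d = √(4A/π) = 49.66 mm.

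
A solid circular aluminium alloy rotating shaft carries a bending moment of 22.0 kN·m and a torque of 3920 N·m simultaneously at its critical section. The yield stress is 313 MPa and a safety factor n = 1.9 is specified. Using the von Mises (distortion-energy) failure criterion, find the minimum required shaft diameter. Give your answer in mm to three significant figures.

d = 111 mm

σ_allow = σ_y/n = 313/1.9 = 164.7 MPa.
For a solid shaft σ_b = 32M/(πd³) and τ = 16T/(πd³), so the von Mises stress is σ' = (16/πd³)·√(4M²+3T²).
√(4M²+3T²) = √(4×(2.200×10^7)² + 3×(3.920×10^6)²) = 4.452×10^7 N·mm.
d³ = 16×4.452×10^7/(π×164.7) = 1.376×10^6 mm³.
d = 111.2 mm.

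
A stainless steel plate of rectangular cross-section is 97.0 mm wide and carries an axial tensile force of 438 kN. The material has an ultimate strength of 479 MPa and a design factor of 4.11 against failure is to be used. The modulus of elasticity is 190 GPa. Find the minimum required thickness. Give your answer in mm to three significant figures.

t = 38.7 mm

σ_allow = 479/4.11 = 116.5 MPa.
Required area A = F/σ_allow = 438000/116.5 = 3758 mm².
t = A/w = 3758/97.0 = 38.74 mm.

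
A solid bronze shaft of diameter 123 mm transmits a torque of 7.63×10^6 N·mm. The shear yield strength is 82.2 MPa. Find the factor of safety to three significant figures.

τ = 16T/(πd³) = 16×7630000/(π×123³) = 20.88 MPa.
n = τ_limit/τ = 82.2/20.88 = 3.936.

n = 3.94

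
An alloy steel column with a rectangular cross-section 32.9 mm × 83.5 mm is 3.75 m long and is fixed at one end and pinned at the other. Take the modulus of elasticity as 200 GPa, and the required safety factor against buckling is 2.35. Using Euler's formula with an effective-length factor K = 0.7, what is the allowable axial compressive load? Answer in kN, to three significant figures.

P_allow = 30.2 kN

Buckling occurs about the weak axis: I_min = h·b³/12 = 83.5×32.9³/12 = 247800 mm⁴ (b = 32.9 mm is the smaller dimension).
Effective length L_e = KL = 0.7×3.75 m = 2625 mm.
Euler critical load P_cr = π²EI/L_e² = π²×200000×247800/2625² = 70980 N.
P_allow = P_cr/n = 70980/2.35 = 30210 N.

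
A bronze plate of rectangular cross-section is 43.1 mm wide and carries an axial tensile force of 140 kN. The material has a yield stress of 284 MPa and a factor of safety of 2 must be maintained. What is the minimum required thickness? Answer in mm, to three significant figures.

σ_allow = 284/2 = 142.0 MPa.
Required area A = F/σ_allow = 140000/142.0 = 985.9 mm².
t = A/w = 985.9/43.1 = 22.88 mm.

t = 22.9 mm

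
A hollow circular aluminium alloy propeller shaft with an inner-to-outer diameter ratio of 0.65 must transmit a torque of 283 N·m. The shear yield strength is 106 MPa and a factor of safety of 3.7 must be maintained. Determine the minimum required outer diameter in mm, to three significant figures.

d_o = 39.4 mm

τ_allow = 106/3.7 = 28.65 MPa.
For a hollow shaft τ = 16T/[πd_o³(1−k⁴)] with k = 0.65, so 1−k⁴ = 0.8215.
d_o³ = 16T/[π τ_allow (1−k⁴)] = 16×283000/(π×28.65×0.8215) = 61240 mm³.
d_o = 39.42 mm.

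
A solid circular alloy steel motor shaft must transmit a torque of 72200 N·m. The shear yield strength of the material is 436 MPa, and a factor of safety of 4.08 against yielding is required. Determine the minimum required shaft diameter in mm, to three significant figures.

d = 151 mm

Allowable shear stress τ_allow = 436/4.08 = 106.9 MPa.
For a solid shaft τ = 16T/(πd³), so d³ = 16T/(π τ_allow) = 16×7.2200×10^7/(π×106.9) = 3.441×10^6 mm³.
d = (3.441×10^6)^(1/3) = 151.0 mm.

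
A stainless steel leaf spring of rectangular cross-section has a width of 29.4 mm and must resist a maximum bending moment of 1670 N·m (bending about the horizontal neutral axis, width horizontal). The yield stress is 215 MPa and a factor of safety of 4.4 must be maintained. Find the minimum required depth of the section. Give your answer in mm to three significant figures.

h = 83.5 mm

σ_allow = 215/4.4 = 48.86 MPa.
For a rectangular section σ = 6M/(bh²), so h² = 6M/(b σ_allow) = 6×1670000/(29.4×48.86) = 6975 mm².
h = 83.52 mm.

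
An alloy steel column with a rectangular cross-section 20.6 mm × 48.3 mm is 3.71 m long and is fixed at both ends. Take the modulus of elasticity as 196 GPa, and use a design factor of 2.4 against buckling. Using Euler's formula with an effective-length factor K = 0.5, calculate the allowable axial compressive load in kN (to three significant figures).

P_allow = 8.24 kN

Buckling occurs about the weak axis: I_min = h·b³/12 = 48.3×20.6³/12 = 35190 mm⁴ (b = 20.6 mm is the smaller dimension).
Effective length L_e = KL = 0.5×3.71 m = 1855 mm.
Euler critical load P_cr = π²EI/L_e² = π²×196000×35190/1855² = 19780 N.
P_allow = P_cr/n = 19780/2.4 = 8242 N.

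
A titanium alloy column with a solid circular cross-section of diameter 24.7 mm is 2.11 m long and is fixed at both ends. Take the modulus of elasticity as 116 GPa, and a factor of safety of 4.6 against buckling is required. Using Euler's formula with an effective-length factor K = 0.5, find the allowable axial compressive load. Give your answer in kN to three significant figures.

I = πd⁴/64 = π×24.7⁴/64 = 18270 mm⁴.
Effective length L_e = KL = 0.5×2.11 m = 1055 mm.
Euler critical load P_cr = π²EI/L_e² = π²×116000×18270/1055² = 18790 N.
P_allow = P_cr/n = 18790/4.6 = 4086 N.

P_allow = 4.09 kN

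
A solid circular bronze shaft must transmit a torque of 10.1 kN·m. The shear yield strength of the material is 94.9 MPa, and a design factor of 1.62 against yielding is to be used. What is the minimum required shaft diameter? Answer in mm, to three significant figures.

Allowable shear stress τ_allow = 94.9/1.62 = 58.58 MPa.
For a solid shaft τ = 16T/(πd³), so d³ = 16T/(π τ_allow) = 16×1.0100×10^7/(π×58.58) = 878100 mm³.
d = (878100)^(1/3) = 95.76 mm.

d = 95.8 mm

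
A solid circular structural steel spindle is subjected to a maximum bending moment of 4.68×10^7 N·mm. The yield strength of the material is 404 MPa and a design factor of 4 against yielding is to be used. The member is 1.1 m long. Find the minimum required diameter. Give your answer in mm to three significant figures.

d = 168 mm

σ_allow = 404/4 = 101.0 MPa.
For a solid circular section σ = 32M/(πd³), so d³ = 32M/(π σ_allow) = 32×4.6800×10^7/(π×101.0) = 4.720×10^6 mm³.
d = 167.7 mm.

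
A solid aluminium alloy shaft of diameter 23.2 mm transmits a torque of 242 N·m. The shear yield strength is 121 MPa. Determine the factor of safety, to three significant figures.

τ = 16T/(πd³) = 16×242000/(π×23.2³) = 98.70 MPa.
n = τ_limit/τ = 121/98.70 = 1.226.

n = 1.23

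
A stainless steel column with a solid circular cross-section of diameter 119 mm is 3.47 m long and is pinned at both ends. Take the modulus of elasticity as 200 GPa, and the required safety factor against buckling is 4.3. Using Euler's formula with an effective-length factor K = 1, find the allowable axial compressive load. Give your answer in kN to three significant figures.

I = πd⁴/64 = π×119⁴/64 = 9.844×10^6 mm⁴.
Effective length L_e = KL = 1×3.47 m = 3470 mm.
Euler critical load P_cr = π²EI/L_e² = π²×200000×9.844×10^6/3470² = 1.614×10^6 N.
P_allow = P_cr/n = 1.614×10^6/4.3 = 375300 N.

P_allow = 375 kN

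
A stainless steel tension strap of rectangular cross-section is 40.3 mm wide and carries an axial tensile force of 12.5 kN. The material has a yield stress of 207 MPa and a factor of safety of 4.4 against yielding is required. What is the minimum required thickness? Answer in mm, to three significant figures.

t = 6.59 mm

σ_allow = 207/4.4 = 47.05 MPa.
Required area A = F/σ_allow = 12500/47.05 = 265.7 mm².
t = A/w = 265.7/40.3 = 6.593 mm.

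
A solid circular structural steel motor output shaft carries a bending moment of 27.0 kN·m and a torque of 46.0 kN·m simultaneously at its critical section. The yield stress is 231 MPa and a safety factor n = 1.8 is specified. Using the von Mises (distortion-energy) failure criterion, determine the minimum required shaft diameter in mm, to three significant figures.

d = 156 mm

σ_allow = σ_y/n = 231/1.8 = 128.3 MPa.
For a solid shaft σ_b = 32M/(πd³) and τ = 16T/(πd³), so the von Mises stress is σ' = (16/πd³)·√(4M²+3T²).
√(4M²+3T²) = √(4×(2.700×10^7)² + 3×(4.600×10^7)²) = 9.625×10^7 N·mm.
d³ = 16×9.625×10^7/(π×128.3) = 3.820×10^6 mm³.
d = 156.3 mm.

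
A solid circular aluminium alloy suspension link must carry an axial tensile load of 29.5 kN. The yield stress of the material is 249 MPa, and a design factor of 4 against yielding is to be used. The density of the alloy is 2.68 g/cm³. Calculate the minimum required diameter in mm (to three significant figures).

Allowable stress σ_allow = 249/4 = 62.25 MPa.
Required area A = F/σ_allow = 29500/62.25 = 473.9 mm².
A = πd²/4 → d = √(4A/π) = 24.56 mm.

d = 24.6 mm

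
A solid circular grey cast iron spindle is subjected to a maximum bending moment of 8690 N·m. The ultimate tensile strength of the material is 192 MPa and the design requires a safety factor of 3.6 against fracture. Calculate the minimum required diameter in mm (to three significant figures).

σ_allow = 192/3.6 = 53.33 MPa.
For a solid circular section σ = 32M/(πd³), so d³ = 32M/(π σ_allow) = 32×8690000/(π×53.33) = 1.660×10^6 mm³.
d = 118.4 mm.

d = 118 mm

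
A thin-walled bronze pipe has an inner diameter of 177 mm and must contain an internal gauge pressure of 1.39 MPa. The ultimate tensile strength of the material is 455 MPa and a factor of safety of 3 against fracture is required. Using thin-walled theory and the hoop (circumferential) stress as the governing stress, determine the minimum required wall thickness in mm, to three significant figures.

σ_allow = 455/3 = 151.7 MPa.
Hoop stress σ_h = pD/(2t), so t = pD/(2σ_allow) = 1.39×177/(2×151.7) = 0.8111 mm.

t = 0.811 mm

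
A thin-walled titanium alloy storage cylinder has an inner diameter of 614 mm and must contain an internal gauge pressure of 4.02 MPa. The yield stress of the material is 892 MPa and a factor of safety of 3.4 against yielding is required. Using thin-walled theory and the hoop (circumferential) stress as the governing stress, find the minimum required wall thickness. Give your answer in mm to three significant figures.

t = 4.70 mm

σ_allow = 892/3.4 = 262.4 MPa.
Hoop stress σ_h = pD/(2t), so t = pD/(2σ_allow) = 4.02×614/(2×262.4) = 4.704 mm.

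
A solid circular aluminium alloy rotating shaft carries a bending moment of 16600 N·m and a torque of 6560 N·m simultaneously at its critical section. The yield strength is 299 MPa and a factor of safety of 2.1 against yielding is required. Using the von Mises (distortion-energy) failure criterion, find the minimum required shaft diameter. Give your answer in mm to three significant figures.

σ_allow = σ_y/n = 299/2.1 = 142.4 MPa.
For a solid shaft σ_b = 32M/(πd³) and τ = 16T/(πd³), so the von Mises stress is σ' = (16/πd³)·√(4M²+3T²).
√(4M²+3T²) = √(4×(1.660×10^7)² + 3×(6.560×10^6)²) = 3.509×10^7 N·mm.
d³ = 16×3.509×10^7/(π×142.4) = 1.255×10^6 mm³.
d = 107.9 mm.

d = 108 mm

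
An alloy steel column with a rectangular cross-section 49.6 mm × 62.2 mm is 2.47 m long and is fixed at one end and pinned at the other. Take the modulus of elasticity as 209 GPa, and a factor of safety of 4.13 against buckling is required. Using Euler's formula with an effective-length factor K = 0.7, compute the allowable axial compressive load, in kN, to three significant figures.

P_allow = 106 kN

Buckling occurs about the weak axis: I_min = h·b³/12 = 62.2×49.6³/12 = 632500 mm⁴ (b = 49.6 mm is the smaller dimension).
Effective length L_e = KL = 0.7×2.47 m = 1729 mm.
Euler critical load P_cr = π²EI/L_e² = π²×209000×632500/1729² = 436400 N.
P_allow = P_cr/n = 436400/4.13 = 105700 N.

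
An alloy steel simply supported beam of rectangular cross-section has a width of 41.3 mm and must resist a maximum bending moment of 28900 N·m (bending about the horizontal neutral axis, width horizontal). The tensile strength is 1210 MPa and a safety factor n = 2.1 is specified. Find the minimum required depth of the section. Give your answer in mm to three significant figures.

σ_allow = 1210/2.1 = 576.2 MPa.
For a rectangular section σ = 6M/(bh²), so h² = 6M/(b σ_allow) = 6×2.8900×10^7/(41.3×576.2) = 7287 mm².
h = 85.36 mm.

h = 85.4 mm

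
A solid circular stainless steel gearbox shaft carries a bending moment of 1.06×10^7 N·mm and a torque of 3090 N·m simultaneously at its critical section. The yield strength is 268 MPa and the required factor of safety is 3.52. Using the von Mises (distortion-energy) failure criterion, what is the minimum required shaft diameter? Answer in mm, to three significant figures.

σ_allow = σ_y/n = 268/3.52 = 76.14 MPa.
For a solid shaft σ_b = 32M/(πd³) and τ = 16T/(πd³), so the von Mises stress is σ' = (16/πd³)·√(4M²+3T²).
√(4M²+3T²) = √(4×(1.060×10^7)² + 3×(3.090×10^6)²) = 2.187×10^7 N·mm.
d³ = 16×2.187×10^7/(π×76.14) = 1.463×10^6 mm³.
d = 113.5 mm.

d = 114 mm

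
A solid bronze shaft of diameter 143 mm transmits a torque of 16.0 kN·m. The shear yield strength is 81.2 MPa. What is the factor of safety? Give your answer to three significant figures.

τ = 16T/(πd³) = 16×1.6000×10^7/(π×143³) = 27.87 MPa.
n = τ_limit/τ = 81.2/27.87 = 2.914.

n = 2.91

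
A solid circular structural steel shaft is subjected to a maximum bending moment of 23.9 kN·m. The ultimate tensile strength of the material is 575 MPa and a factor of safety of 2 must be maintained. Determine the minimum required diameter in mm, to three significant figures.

d = 94.6 mm

σ_allow = 575/2 = 287.5 MPa.
For a solid circular section σ = 32M/(πd³), so d³ = 32M/(π σ_allow) = 32×2.3900×10^7/(π×287.5) = 846800 mm³.
d = 94.61 mm.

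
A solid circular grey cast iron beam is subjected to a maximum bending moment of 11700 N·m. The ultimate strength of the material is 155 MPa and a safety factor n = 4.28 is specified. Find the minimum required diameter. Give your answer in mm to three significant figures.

σ_allow = 155/4.28 = 36.21 MPa.
For a solid circular section σ = 32M/(πd³), so d³ = 32M/(π σ_allow) = 32×1.1700×10^7/(π×36.21) = 3.291×10^6 mm³.
d = 148.7 mm.

d = 149 mm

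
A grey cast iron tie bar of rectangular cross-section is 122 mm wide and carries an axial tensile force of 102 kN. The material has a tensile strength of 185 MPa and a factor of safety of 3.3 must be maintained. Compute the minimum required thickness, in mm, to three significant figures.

t = 14.9 mm

σ_allow = 185/3.3 = 56.06 MPa.
Required area A = F/σ_allow = 102000/56.06 = 1819 mm².
t = A/w = 1819/122 = 14.91 mm.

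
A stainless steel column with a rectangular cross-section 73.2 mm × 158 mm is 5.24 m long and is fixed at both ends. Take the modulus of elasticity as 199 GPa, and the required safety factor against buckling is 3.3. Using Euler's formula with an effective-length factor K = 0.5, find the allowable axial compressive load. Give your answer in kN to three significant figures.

Buckling occurs about the weak axis: I_min = h·b³/12 = 158×73.2³/12 = 5.164×10^6 mm⁴ (b = 73.2 mm is the smaller dimension).
Effective length L_e = KL = 0.5×5.24 m = 2620 mm.
Euler critical load P_cr = π²EI/L_e² = π²×199000×5.164×10^6/2620² = 1.478×10^6 N.
P_allow = P_cr/n = 1.478×10^6/3.3 = 447800 N.

P_allow = 448 kN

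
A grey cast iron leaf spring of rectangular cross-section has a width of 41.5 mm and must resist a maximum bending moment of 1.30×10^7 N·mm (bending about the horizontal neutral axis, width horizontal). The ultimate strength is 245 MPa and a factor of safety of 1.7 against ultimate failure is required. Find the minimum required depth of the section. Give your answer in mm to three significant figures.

h = 114 mm

σ_allow = 245/1.7 = 144.1 MPa.
For a rectangular section σ = 6M/(bh²), so h² = 6M/(b σ_allow) = 6×1.3000×10^7/(41.5×144.1) = 13040 mm².
h = 114.2 mm.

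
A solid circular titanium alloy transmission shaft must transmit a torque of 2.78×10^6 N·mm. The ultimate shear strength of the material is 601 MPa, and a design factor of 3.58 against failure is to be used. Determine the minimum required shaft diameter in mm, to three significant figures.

d = 43.9 mm

Allowable shear stress τ_allow = 601/3.58 = 167.9 MPa.
For a solid shaft τ = 16T/(πd³), so d³ = 16T/(π τ_allow) = 16×2780000/(π×167.9) = 84340 mm³.
d = (84340)^(1/3) = 43.85 mm.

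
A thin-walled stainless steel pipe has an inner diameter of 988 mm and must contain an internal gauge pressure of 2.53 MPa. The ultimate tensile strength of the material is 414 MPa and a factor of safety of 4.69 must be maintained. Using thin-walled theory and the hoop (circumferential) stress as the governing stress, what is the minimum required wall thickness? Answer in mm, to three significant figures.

σ_allow = 414/4.69 = 88.27 MPa.
Hoop stress σ_h = pD/(2t), so t = pD/(2σ_allow) = 2.53×988/(2×88.27) = 14.16 mm.

t = 14.2 mm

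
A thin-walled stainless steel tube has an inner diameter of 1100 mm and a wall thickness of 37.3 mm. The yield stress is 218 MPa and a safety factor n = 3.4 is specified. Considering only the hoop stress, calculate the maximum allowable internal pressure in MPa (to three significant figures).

p_allow = 4.35 MPa

σ_allow = 218/3.4 = 64.12 MPa.
σ_h = pD/(2t) → p_allow = 2σ_allow t/D = 2×64.12×37.3/1100 = 4.348 MPa.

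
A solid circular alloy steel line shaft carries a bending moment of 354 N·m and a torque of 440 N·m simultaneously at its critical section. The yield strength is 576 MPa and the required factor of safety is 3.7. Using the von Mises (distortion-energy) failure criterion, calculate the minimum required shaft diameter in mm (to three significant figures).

d = 32.4 mm

σ_allow = σ_y/n = 576/3.7 = 155.7 MPa.
For a solid shaft σ_b = 32M/(πd³) and τ = 16T/(πd³), so the von Mises stress is σ' = (16/πd³)·√(4M²+3T²).
√(4M²+3T²) = √(4×(354000)² + 3×(440000)²) = 1.040×10^6 N·mm.
d³ = 16×1.040×10^6/(π×155.7) = 34030 mm³.
d = 32.41 mm.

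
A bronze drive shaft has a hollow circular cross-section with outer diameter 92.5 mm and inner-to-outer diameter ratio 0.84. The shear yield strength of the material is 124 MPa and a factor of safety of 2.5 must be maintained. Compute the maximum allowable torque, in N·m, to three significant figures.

τ_allow = 124/2.5 = 49.60 MPa.
For a hollow shaft T_allow = τ_allow·πd_o³(1−k⁴)/16 with 1−k⁴ = 0.5021, so πd_o³(1−k⁴)/16 = 78030 mm³.
T_allow = 49.60×78030 = 3.870×10^6 N·mm = 3870 N·m.

T_allow = 3870 N·m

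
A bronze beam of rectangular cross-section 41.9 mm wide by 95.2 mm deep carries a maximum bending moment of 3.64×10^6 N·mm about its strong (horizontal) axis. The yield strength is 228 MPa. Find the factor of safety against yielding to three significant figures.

n = 3.96

Section modulus S = bh²/6 = 41.9×95.2²/6 = 63290 mm³.
σ = M/S = 3640000/63290 = 57.51 MPa.
n = 228/57.51 = 3.964.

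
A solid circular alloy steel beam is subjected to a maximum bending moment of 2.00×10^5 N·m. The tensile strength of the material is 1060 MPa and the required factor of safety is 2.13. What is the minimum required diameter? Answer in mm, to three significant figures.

σ_allow = 1060/2.13 = 497.7 MPa.
For a solid circular section σ = 32M/(πd³), so d³ = 32M/(π σ_allow) = 32×2.0000×10^8/(π×497.7) = 4.094×10^6 mm³.
d = 160.0 mm.

d = 160 mm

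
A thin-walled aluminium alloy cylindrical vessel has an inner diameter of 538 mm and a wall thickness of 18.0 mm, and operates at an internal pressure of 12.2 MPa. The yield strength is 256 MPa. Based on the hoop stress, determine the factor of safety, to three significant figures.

σ_h = pD/(2t) = 12.2×538/(2×18.0) = 182.3 MPa.
n = 256/182.3 = 1.404.

n = 1.40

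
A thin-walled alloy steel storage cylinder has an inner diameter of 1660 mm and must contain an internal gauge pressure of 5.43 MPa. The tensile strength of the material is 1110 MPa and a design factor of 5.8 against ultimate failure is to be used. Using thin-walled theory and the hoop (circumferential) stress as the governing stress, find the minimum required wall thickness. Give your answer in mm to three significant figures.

σ_allow = 1110/5.8 = 191.4 MPa.
Hoop stress σ_h = pD/(2t), so t = pD/(2σ_allow) = 5.43×1660/(2×191.4) = 23.55 mm.

t = 23.5 mm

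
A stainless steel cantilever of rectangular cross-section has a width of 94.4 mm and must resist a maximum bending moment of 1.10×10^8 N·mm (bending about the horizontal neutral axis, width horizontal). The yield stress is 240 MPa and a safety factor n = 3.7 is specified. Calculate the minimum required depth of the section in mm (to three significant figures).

σ_allow = 240/3.7 = 64.86 MPa.
For a rectangular section σ = 6M/(bh²), so h² = 6M/(b σ_allow) = 6×1.1000×10^8/(94.4×64.86) = 107800 mm².
h = 328.3 mm.

h = 328 mm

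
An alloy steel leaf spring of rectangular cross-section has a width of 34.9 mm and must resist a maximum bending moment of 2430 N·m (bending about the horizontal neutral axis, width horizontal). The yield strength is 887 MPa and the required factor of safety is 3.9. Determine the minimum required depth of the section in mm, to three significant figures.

h = 42.9 mm

σ_allow = 887/3.9 = 227.4 MPa.
For a rectangular section σ = 6M/(bh²), so h² = 6M/(b σ_allow) = 6×2430000/(34.9×227.4) = 1837 mm².
h = 42.86 mm.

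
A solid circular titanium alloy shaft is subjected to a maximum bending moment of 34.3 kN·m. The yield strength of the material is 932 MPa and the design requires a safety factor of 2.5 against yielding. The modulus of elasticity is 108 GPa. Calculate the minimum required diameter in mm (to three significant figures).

d = 97.9 mm

σ_allow = 932/2.5 = 372.8 MPa.
For a solid circular section σ = 32M/(πd³), so d³ = 32M/(π σ_allow) = 32×3.4300×10^7/(π×372.8) = 937200 mm³.
d = 97.86 mm.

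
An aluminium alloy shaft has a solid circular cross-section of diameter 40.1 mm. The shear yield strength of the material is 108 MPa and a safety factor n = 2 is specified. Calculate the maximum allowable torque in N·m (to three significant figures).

T_allow = 684 N·m

τ_allow = 108/2 = 54.00 MPa.
For a solid shaft T_allow = τ_allow·πd³/16; πd³/16 = π×40.1³/16 = 12660 mm³.
T_allow = 54.00×12660 = 683700 N·mm = 683.7 N·m.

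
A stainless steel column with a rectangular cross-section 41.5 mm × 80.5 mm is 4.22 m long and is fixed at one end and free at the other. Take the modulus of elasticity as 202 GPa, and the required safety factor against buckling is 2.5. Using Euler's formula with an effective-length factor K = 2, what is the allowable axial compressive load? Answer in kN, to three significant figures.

Buckling occurs about the weak axis: I_min = h·b³/12 = 80.5×41.5³/12 = 479500 mm⁴ (b = 41.5 mm is the smaller dimension).
Effective length L_e = KL = 2×4.22 m = 8440 mm.
Euler critical load P_cr = π²EI/L_e² = π²×202000×479500/8440² = 13420 N.
P_allow = P_cr/n = 13420/2.5 = 5368 N.

P_allow = 5.37 kN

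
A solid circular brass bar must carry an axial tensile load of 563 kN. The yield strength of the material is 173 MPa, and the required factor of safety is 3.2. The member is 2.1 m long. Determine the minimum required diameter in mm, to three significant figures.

Allowable stress σ_allow = 173/3.2 = 54.06 MPa.
Required area A = F/σ_allow = 563000/54.06 = 10410 mm².
A = πd²/4 → d = √(4A/π) = 115.1 mm.

d = 115 mm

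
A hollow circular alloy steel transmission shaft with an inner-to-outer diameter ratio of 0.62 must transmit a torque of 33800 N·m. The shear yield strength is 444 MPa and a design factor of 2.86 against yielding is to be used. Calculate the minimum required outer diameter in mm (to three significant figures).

d_o = 109 mm

τ_allow = 444/2.86 = 155.2 MPa.
For a hollow shaft τ = 16T/[πd_o³(1−k⁴)] with k = 0.62, so 1−k⁴ = 0.8522.
d_o³ = 16T/[π τ_allow (1−k⁴)] = 16×3.3800×10^7/(π×155.2×0.8522) = 1.301×10^6 mm³.
d_o = 109.2 mm.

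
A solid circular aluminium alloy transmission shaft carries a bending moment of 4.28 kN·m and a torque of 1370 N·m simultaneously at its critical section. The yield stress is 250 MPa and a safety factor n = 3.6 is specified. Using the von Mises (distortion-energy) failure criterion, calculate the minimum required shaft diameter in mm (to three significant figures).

σ_allow = σ_y/n = 250/3.6 = 69.44 MPa.
For a solid shaft σ_b = 32M/(πd³) and τ = 16T/(πd³), so the von Mises stress is σ' = (16/πd³)·√(4M²+3T²).
√(4M²+3T²) = √(4×(4.280×10^6)² + 3×(1.370×10^6)²) = 8.883×10^6 N·mm.
d³ = 16×8.883×10^6/(π×69.44) = 651500 mm³.
d = 86.69 mm.

d = 86.7 mm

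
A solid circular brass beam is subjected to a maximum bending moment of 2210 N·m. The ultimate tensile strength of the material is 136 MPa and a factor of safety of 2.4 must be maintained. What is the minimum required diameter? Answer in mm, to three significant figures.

σ_allow = 136/2.4 = 56.67 MPa.
For a solid circular section σ = 32M/(πd³), so d³ = 32M/(π σ_allow) = 32×2210000/(π×56.67) = 397300 mm³.
d = 73.51 mm.

d = 73.5 mm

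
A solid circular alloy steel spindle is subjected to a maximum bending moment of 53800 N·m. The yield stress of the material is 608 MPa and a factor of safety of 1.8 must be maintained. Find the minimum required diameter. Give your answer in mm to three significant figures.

σ_allow = 608/1.8 = 337.8 MPa.
For a solid circular section σ = 32M/(πd³), so d³ = 32M/(π σ_allow) = 32×5.3800×10^7/(π×337.8) = 1.622×10^6 mm³.
d = 117.5 mm.

d = 118 mm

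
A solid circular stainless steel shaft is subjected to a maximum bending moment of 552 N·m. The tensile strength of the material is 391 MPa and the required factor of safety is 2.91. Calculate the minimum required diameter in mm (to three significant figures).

σ_allow = 391/2.91 = 134.4 MPa.
For a solid circular section σ = 32M/(πd³), so d³ = 32M/(π σ_allow) = 32×552000/(π×134.4) = 41850 mm³.
d = 34.72 mm.

d = 34.7 mm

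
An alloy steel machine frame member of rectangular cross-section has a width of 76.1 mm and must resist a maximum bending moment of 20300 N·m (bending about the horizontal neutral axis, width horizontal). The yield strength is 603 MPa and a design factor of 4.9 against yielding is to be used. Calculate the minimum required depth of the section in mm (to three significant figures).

h = 114 mm

σ_allow = 603/4.9 = 123.1 MPa.
For a rectangular section σ = 6M/(bh²), so h² = 6M/(b σ_allow) = 6×2.0300×10^7/(76.1×123.1) = 13010 mm².
h = 114.0 mm.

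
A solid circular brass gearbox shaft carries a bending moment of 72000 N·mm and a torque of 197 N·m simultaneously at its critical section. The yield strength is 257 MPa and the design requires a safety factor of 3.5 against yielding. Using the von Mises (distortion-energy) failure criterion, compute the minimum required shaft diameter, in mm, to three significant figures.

d = 29.5 mm

σ_allow = σ_y/n = 257/3.5 = 73.43 MPa.
For a solid shaft σ_b = 32M/(πd³) and τ = 16T/(πd³), so the von Mises stress is σ' = (16/πd³)·√(4M²+3T²).
√(4M²+3T²) = √(4×(72000)² + 3×(197000)²) = 370400 N·mm.
d³ = 16×370400/(π×73.43) = 25690 mm³.
d = 29.51 mm.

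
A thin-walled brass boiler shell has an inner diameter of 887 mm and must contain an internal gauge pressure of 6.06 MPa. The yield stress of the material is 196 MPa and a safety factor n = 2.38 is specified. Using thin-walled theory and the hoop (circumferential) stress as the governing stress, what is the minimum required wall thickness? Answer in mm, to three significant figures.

t = 32.6 mm

σ_allow = 196/2.38 = 82.35 MPa.
Hoop stress σ_h = pD/(2t), so t = pD/(2σ_allow) = 6.06×887/(2×82.35) = 32.64 mm.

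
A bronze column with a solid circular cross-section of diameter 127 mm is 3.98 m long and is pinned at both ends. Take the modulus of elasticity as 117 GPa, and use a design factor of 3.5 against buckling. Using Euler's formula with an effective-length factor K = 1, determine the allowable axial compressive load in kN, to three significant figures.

P_allow = 266 kN

I = πd⁴/64 = π×127⁴/64 = 1.277×10^7 mm⁴.
Effective length L_e = KL = 1×3.98 m = 3980 mm.
Euler critical load P_cr = π²EI/L_e² = π²×117000×1.277×10^7/3980² = 930900 N.
P_allow = P_cr/n = 930900/3.5 = 266000 N.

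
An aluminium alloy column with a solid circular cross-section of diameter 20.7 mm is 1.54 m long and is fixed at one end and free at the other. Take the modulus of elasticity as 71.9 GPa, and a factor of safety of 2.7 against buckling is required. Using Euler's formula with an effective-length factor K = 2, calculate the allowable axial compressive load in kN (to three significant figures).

P_allow = 0.250 kN

I = πd⁴/64 = π×20.7⁴/64 = 9013 mm⁴.
Effective length L_e = KL = 2×1.54 m = 3080 mm.
Euler critical load P_cr = π²EI/L_e² = π²×71900×9013/3080² = 674.2 N.
P_allow = P_cr/n = 674.2/2.7 = 249.7 N.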